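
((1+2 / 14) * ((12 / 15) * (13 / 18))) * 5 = 208 / 63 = 3.30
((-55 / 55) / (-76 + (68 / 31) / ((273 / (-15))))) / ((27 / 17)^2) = 815269 / 156542544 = 0.01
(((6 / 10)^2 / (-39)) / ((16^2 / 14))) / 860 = -21 / 35776000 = -0.00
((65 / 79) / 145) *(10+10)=260 / 2291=0.11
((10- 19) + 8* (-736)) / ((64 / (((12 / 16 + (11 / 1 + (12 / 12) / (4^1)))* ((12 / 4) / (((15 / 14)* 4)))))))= -123837 / 160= -773.98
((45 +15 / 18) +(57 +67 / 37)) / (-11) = -23231 / 2442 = -9.51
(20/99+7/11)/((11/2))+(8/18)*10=5006/1089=4.60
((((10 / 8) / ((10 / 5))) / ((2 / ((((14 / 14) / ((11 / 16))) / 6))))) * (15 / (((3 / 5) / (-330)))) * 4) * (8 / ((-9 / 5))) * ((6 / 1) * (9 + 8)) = 3400000 / 3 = 1133333.33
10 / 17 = 0.59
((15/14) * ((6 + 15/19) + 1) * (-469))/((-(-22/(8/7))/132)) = -26840.30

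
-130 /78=-5 /3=-1.67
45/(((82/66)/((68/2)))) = 50490/41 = 1231.46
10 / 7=1.43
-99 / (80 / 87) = -8613 / 80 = -107.66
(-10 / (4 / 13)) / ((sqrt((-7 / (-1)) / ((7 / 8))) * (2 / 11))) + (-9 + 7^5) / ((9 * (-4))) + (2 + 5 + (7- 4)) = -8219 / 18- 715 * sqrt(2) / 16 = -519.81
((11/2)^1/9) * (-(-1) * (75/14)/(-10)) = -55/168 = -0.33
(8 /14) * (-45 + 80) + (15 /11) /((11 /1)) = 2435 /121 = 20.12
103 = 103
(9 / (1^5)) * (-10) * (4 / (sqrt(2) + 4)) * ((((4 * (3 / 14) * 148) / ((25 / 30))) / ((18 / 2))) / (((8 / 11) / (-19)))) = 2227104 / 49 - 556776 * sqrt(2) / 49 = 29381.71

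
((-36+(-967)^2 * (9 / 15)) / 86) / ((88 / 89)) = 249652743 / 37840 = 6597.59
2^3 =8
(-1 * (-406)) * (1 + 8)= 3654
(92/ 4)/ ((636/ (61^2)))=85583/ 636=134.56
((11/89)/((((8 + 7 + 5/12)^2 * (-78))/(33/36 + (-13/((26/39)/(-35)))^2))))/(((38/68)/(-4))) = 880228448/39598325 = 22.23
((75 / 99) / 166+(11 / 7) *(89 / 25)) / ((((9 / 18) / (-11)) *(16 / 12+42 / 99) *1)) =-59040707 / 842450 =-70.08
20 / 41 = 0.49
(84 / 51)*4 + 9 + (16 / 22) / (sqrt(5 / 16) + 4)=740369 / 46937 - 32*sqrt(5) / 2761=15.75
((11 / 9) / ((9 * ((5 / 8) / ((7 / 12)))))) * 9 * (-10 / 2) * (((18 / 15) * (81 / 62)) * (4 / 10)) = -2772 / 775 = -3.58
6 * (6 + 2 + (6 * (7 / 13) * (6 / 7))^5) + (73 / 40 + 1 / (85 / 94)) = 259560988549 / 252479240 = 1028.05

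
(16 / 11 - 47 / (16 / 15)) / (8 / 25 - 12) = 187475 / 51392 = 3.65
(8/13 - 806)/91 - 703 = -842119/1183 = -711.85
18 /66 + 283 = 3116 /11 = 283.27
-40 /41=-0.98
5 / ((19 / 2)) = 10 / 19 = 0.53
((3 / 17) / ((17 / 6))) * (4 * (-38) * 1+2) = -2700 / 289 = -9.34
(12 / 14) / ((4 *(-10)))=-0.02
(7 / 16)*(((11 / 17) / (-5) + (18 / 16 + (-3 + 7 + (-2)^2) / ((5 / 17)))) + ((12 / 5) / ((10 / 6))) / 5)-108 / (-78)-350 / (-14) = 137360111 / 3536000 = 38.85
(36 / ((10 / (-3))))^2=2916 / 25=116.64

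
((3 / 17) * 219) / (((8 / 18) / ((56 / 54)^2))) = 14308 / 153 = 93.52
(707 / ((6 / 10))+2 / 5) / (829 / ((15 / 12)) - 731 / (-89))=1.76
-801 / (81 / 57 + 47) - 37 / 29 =-475391 / 26680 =-17.82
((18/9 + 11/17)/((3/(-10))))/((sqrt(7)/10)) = -1500 * sqrt(7)/119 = -33.35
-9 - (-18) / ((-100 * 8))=-3609 / 400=-9.02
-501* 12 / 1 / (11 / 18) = -108216 / 11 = -9837.82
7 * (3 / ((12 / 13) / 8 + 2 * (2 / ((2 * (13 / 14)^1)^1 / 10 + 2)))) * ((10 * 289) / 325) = 95.99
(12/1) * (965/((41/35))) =405300/41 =9885.37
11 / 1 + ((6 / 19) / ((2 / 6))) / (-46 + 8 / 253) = 1213058 / 110485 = 10.98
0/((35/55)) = 0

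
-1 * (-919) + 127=1046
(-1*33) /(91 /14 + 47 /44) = -484 /111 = -4.36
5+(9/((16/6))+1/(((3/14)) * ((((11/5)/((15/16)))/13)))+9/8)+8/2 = 3463/88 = 39.35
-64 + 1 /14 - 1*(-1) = -881 /14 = -62.93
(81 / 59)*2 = 162 / 59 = 2.75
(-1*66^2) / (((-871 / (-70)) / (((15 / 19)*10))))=-45738000 / 16549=-2763.79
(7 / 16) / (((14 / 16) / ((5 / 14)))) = 5 / 28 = 0.18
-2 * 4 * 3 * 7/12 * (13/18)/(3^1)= -91/27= -3.37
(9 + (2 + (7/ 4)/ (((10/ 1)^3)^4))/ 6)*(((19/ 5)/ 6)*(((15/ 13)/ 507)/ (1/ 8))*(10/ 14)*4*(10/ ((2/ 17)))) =3445333333333441/ 131820000000000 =26.14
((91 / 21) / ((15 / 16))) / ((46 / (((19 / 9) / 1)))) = 1976 / 9315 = 0.21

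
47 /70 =0.67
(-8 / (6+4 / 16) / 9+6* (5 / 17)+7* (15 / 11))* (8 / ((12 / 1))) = 939782 / 126225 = 7.45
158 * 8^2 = 10112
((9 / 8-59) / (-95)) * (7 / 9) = 3241 / 6840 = 0.47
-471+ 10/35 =-3295/7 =-470.71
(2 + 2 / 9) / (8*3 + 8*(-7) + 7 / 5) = -100 / 1377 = -0.07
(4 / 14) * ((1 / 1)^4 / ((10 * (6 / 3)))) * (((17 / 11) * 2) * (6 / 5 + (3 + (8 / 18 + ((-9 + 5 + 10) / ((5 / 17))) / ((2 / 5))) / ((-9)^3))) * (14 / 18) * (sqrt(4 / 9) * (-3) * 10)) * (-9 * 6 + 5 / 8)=491673847 / 3247695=151.39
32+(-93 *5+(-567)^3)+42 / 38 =-3463409203 / 19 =-182284694.89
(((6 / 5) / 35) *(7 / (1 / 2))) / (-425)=-12 / 10625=-0.00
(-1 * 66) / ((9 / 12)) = -88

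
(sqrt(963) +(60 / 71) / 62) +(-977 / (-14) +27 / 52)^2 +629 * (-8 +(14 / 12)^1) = 3 * sqrt(107) +563970129011 / 874871088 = 675.66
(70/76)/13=35/494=0.07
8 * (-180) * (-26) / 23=1627.83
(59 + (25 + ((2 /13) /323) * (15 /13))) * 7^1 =32097366 /54587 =588.00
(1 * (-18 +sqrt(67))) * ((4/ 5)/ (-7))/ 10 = 36/ 175 -2 * sqrt(67)/ 175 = 0.11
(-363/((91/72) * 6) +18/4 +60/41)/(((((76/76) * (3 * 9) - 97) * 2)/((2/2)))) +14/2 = 7625453/1044680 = 7.30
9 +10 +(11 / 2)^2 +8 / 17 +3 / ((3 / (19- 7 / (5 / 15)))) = 3245 / 68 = 47.72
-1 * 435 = -435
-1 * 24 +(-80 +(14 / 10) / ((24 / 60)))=-201 / 2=-100.50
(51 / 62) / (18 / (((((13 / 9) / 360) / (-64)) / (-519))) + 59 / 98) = 32487 / 5885083354337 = 0.00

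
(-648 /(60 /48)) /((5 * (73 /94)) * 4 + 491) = -121824 /119035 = -1.02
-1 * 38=-38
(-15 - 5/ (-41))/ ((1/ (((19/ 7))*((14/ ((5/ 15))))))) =-69540/ 41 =-1696.10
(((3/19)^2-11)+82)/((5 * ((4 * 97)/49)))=62818/35017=1.79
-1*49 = -49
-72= -72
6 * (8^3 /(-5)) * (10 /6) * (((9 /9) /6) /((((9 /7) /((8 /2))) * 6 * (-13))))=7168 /1053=6.81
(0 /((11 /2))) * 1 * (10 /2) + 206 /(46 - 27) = 206 /19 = 10.84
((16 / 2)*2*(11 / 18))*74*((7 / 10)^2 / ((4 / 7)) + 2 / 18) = 1419209 / 2025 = 700.84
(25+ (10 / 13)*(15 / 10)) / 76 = 85 / 247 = 0.34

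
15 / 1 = 15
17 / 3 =5.67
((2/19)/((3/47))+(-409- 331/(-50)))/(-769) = 1142083/2191650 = 0.52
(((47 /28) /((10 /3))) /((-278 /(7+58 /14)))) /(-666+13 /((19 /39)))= 34827 /1103109560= 0.00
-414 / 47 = -8.81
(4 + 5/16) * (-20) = -86.25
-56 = -56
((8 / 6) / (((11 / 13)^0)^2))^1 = 4 / 3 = 1.33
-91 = -91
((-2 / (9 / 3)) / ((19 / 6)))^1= -4 / 19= -0.21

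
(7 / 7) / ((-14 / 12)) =-6 / 7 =-0.86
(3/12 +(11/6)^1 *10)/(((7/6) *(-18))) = -223/252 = -0.88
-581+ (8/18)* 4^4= -4205/9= -467.22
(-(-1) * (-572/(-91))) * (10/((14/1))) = 220/49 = 4.49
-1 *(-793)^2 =-628849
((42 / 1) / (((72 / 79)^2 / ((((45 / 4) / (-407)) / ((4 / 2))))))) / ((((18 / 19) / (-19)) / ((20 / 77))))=56325025 / 15472512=3.64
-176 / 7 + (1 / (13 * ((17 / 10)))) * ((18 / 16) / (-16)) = -2489659 / 99008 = -25.15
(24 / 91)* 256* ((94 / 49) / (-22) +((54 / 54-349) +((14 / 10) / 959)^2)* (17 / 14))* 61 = -40062743411715072 / 23015017025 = -1740721.87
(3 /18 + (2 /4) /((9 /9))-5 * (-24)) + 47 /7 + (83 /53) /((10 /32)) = 736763 /5565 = 132.39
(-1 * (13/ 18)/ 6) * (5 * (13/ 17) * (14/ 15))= -1183/ 2754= -0.43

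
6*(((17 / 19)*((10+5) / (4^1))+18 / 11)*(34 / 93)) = 70941 / 6479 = 10.95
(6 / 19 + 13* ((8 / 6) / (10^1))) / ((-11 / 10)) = -1168 / 627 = -1.86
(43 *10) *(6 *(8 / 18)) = 1146.67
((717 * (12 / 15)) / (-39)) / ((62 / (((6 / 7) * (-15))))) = 8604 / 2821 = 3.05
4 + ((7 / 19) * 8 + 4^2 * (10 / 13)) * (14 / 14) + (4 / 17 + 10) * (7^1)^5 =722412098 / 4199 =172043.84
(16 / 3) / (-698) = -8 / 1047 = -0.01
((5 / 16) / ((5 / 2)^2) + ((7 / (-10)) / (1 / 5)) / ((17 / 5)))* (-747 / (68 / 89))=22138839 / 23120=957.56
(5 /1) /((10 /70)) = 35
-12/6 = -2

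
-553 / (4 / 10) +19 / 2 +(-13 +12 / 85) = -117798 / 85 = -1385.86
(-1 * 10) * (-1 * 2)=20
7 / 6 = 1.17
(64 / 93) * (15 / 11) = 320 / 341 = 0.94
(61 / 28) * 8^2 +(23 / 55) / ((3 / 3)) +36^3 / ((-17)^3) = 246558273 / 1891505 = 130.35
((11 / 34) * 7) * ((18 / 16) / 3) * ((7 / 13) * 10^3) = 202125 / 442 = 457.30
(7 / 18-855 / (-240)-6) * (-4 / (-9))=-295 / 324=-0.91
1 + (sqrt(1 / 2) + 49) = 50.71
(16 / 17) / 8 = 2 / 17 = 0.12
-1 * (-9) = 9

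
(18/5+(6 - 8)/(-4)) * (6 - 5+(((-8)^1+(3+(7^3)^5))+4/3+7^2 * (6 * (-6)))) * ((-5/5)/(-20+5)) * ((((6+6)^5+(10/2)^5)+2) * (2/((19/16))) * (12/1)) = 495600756394940277056/75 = 6608010085265870360.75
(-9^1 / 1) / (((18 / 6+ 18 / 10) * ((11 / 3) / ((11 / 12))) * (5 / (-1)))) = 3 / 32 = 0.09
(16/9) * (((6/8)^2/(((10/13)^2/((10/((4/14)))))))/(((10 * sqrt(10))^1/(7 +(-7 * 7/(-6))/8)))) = 91091 * sqrt(10)/19200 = 15.00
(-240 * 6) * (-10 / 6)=2400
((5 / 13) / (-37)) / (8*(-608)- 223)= 5 / 2446847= 0.00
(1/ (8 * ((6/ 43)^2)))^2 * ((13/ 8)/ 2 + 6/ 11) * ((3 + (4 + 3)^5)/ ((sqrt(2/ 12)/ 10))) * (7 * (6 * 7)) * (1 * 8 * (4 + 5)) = 1682579236924775 * sqrt(6)/ 8448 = 487862284832.76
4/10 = 2/5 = 0.40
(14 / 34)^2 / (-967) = -49 / 279463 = -0.00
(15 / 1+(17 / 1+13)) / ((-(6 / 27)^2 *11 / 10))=-18225 / 22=-828.41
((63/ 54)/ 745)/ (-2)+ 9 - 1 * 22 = -116227/ 8940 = -13.00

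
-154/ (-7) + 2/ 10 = 111/ 5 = 22.20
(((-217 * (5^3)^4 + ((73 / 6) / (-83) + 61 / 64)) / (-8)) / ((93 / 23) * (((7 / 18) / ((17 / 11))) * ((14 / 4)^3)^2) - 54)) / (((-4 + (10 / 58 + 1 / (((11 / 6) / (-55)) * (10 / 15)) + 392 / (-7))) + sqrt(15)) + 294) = 18886.03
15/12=5/4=1.25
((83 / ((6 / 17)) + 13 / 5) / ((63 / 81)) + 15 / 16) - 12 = 23571 / 80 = 294.64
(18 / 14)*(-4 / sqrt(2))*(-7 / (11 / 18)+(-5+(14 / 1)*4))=-7830*sqrt(2) / 77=-143.81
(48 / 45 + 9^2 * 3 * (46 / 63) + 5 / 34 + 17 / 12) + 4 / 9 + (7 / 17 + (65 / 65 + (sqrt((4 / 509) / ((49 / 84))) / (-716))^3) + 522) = 15077863 / 21420 - 3 * sqrt(10689) / 72809950809491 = 703.92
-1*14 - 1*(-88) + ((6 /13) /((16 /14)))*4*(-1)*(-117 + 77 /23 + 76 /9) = 218824 /897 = 243.95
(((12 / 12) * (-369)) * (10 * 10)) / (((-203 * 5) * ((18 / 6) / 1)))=2460 / 203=12.12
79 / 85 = 0.93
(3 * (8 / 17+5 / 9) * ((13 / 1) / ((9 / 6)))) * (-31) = -126542 / 153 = -827.07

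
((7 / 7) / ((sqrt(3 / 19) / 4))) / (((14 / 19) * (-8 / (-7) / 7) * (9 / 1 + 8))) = 133 * sqrt(57) / 204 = 4.92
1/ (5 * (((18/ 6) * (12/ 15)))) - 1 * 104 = -1247/ 12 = -103.92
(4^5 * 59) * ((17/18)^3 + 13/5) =758077312/3645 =207977.31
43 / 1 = 43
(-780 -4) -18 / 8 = -3145 / 4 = -786.25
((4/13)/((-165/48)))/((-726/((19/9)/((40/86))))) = 6536/11679525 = 0.00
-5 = -5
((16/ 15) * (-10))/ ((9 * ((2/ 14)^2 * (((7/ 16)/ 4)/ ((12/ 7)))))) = -8192/ 9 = -910.22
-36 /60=-3 /5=-0.60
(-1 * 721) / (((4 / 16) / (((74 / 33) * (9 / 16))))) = -80031 / 22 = -3637.77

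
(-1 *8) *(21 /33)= -56 /11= -5.09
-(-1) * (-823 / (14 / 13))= -764.21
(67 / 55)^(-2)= 3025 / 4489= 0.67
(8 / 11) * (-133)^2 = 141512 / 11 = 12864.73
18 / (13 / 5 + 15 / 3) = 45 / 19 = 2.37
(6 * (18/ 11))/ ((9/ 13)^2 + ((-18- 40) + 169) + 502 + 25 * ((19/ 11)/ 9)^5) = 15779518537068/ 985977925453597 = 0.02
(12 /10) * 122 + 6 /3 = 742 /5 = 148.40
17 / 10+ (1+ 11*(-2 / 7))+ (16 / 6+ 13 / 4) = 2299 / 420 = 5.47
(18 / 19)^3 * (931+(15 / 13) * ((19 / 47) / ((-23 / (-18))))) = 4017472344 / 5073133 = 791.91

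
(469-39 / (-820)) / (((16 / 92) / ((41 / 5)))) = 8846237 / 400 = 22115.59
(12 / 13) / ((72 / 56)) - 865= -33707 / 39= -864.28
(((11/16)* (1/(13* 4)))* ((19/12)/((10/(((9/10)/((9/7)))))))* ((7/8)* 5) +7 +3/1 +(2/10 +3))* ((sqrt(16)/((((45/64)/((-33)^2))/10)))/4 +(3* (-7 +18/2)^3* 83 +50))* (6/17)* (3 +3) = 110946225291/226304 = 490253.05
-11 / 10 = -1.10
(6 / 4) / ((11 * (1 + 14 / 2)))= 3 / 176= 0.02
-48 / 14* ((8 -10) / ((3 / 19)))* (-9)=-2736 / 7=-390.86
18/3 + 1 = 7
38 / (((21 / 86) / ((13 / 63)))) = 42484 / 1323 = 32.11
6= 6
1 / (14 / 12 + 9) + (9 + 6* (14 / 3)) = 2263 / 61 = 37.10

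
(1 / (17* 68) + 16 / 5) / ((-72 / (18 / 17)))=-0.05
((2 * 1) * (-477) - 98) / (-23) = 1052 / 23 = 45.74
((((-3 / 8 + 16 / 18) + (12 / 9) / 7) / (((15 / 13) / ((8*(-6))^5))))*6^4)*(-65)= 91721784360960 / 7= 13103112051565.71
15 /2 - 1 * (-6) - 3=21 /2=10.50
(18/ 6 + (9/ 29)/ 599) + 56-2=990156/ 17371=57.00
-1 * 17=-17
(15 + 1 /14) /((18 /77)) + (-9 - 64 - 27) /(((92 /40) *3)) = 41383 /828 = 49.98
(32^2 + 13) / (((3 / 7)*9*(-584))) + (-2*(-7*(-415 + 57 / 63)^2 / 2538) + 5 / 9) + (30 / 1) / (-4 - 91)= 838888446407 / 887091912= 945.66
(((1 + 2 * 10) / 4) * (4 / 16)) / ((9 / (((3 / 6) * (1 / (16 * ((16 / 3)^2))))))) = 21 / 131072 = 0.00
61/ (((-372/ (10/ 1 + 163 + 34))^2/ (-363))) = -105422823/ 15376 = -6856.32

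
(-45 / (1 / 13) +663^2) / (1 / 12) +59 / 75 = 395085659 / 75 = 5267808.79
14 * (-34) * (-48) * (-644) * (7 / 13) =-102998784 / 13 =-7922983.38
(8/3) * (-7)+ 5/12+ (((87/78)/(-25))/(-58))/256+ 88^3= 226787808001/332800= 681453.75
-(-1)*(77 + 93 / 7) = 632 / 7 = 90.29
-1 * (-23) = 23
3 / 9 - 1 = -2 / 3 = -0.67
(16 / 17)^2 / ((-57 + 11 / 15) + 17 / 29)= -111360 / 6999869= -0.02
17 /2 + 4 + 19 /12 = 169 /12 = 14.08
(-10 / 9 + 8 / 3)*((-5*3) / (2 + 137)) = -70 / 417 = -0.17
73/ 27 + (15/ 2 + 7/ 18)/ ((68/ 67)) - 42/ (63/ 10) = 6995/ 1836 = 3.81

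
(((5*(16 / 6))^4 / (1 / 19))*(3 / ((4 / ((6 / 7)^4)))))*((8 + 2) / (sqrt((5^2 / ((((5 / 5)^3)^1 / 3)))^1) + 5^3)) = 14592000000 / 746711 - 583680000*sqrt(3) / 746711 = 18187.81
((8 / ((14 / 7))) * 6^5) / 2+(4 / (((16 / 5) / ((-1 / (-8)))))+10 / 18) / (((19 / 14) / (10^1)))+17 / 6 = 15560.08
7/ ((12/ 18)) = 21/ 2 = 10.50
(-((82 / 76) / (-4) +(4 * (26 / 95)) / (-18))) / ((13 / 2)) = 119 / 2340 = 0.05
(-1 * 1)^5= -1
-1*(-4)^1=4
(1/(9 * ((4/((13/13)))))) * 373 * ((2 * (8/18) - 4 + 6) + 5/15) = 10817/324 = 33.39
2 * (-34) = -68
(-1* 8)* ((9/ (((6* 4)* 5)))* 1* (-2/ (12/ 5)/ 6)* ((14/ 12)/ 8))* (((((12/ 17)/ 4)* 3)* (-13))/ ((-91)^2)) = -1/ 99008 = -0.00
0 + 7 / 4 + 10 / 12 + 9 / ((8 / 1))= 89 / 24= 3.71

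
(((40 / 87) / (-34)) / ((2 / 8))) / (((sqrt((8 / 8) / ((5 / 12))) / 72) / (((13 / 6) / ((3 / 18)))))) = -4160 *sqrt(15) / 493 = -32.68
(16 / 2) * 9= 72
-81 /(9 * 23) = -0.39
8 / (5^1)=8 / 5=1.60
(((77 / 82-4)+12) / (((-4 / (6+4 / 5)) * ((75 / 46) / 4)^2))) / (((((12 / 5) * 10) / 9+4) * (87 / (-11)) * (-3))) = -290042236 / 501609375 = -0.58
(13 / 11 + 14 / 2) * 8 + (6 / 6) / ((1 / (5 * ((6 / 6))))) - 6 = 709 / 11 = 64.45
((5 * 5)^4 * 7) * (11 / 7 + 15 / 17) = 114062500 / 17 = 6709558.82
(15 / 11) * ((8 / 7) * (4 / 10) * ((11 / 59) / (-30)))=-8 / 2065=-0.00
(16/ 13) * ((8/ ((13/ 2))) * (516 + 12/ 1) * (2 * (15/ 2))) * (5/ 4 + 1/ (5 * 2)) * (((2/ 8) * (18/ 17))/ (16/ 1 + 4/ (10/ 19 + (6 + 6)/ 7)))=917630208/ 3806725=241.06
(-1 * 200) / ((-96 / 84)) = 175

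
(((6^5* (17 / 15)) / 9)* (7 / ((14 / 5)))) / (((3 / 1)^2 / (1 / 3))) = 272 / 3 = 90.67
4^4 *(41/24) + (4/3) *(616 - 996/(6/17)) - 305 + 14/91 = -36515/13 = -2808.85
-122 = -122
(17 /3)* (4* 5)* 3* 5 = 1700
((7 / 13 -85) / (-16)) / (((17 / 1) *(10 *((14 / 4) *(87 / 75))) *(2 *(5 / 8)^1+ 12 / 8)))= 2745 / 986986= 0.00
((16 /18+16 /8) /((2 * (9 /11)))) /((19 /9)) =143 /171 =0.84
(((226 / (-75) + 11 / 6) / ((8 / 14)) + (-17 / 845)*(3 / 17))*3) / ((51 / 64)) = -559336 / 71825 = -7.79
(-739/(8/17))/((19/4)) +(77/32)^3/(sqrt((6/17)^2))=-1087532993/3735552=-291.13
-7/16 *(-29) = 203/16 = 12.69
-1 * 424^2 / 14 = -89888 / 7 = -12841.14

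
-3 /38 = -0.08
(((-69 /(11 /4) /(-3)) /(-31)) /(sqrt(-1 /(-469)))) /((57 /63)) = -1932 * sqrt(469) /6479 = -6.46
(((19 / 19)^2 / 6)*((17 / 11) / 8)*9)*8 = 51 / 22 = 2.32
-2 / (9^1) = -2 / 9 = -0.22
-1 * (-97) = 97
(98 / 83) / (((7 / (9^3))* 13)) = 10206 / 1079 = 9.46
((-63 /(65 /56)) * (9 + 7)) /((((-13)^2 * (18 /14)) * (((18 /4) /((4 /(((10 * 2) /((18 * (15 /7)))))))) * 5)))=-75264 /54925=-1.37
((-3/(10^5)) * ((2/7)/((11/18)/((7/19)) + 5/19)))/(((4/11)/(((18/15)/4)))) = -0.00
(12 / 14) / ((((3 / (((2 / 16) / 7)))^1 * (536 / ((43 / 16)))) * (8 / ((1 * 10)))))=215 / 6723584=0.00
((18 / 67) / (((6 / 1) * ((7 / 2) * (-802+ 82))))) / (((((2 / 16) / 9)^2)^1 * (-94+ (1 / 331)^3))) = 2611057752 / 2664608611595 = 0.00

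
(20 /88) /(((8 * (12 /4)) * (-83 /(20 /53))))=-25 /580668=-0.00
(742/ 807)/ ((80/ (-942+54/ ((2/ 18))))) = -7049/ 1345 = -5.24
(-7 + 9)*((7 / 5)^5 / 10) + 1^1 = 2.08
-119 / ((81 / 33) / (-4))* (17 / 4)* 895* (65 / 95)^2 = 3365877515 / 9747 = 345324.46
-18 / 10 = -9 / 5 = -1.80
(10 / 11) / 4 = 5 / 22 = 0.23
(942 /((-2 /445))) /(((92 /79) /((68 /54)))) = -93828695 /414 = -226639.36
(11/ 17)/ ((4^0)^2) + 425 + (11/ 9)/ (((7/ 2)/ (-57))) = 144850/ 357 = 405.74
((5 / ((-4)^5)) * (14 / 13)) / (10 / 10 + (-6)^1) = 7 / 6656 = 0.00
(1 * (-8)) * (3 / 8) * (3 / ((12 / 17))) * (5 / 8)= -255 / 32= -7.97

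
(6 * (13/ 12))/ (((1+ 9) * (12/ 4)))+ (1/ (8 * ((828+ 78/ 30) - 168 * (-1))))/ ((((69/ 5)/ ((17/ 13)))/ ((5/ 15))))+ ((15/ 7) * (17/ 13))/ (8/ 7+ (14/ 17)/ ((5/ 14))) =3503215433/ 3403827960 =1.03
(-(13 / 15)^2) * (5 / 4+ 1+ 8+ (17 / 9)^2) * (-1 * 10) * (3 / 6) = 756613 / 14580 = 51.89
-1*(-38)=38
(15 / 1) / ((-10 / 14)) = -21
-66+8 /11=-718 /11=-65.27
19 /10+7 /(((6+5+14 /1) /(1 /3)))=299 /150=1.99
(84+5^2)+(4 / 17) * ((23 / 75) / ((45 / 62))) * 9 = 700579 / 6375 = 109.89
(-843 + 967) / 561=124 / 561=0.22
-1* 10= -10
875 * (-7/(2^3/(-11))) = 67375/8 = 8421.88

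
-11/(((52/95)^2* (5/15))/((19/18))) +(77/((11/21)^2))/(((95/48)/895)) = 429923107871/3390816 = 126790.46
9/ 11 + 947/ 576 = 2.46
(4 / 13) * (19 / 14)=0.42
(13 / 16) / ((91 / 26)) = 13 / 56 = 0.23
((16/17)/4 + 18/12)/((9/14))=2.70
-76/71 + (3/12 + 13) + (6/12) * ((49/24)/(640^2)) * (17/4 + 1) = 22668926753/1861222400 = 12.18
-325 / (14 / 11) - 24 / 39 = -46587 / 182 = -255.97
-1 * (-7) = 7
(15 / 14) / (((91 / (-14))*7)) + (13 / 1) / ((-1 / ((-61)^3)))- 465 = 1879333441 / 637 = 2950287.98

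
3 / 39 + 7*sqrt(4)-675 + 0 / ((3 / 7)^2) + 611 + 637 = 7632 / 13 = 587.08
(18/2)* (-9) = -81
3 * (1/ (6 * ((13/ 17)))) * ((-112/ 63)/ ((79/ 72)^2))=-78336/ 81133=-0.97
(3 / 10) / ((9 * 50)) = 1 / 1500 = 0.00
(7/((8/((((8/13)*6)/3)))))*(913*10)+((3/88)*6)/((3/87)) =5627473/572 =9838.24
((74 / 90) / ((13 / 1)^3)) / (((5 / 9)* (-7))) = -0.00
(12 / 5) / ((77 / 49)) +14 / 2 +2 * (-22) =-1951 / 55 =-35.47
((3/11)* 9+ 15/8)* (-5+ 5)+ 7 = 7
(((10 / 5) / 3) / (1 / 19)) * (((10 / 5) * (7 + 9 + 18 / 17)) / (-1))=-432.16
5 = 5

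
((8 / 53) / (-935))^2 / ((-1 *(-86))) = 32 / 105595015075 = 0.00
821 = 821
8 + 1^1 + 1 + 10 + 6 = 26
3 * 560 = 1680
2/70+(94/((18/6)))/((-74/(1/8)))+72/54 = 13561/10360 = 1.31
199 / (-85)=-199 / 85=-2.34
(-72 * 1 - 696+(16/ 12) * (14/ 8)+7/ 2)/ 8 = -4573/ 48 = -95.27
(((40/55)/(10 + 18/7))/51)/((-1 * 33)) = -7/203643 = -0.00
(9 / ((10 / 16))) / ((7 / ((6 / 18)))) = 24 / 35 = 0.69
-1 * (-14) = 14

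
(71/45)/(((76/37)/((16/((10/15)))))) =18.44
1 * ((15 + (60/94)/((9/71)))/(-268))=-2825/37788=-0.07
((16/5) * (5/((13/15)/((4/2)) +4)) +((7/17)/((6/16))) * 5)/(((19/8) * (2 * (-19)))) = -246880/2448663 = -0.10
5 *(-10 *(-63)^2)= -198450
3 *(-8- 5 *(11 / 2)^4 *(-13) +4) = 2854803 / 16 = 178425.19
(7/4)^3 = 343/64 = 5.36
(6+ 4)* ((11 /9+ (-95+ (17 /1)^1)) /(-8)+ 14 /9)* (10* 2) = 20075 /9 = 2230.56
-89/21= -4.24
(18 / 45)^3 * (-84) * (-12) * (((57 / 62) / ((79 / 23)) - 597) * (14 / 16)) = -2062324152 / 61225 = -33684.35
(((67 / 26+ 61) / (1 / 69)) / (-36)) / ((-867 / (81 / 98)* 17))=342171 / 50073296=0.01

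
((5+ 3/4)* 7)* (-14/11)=-1127/22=-51.23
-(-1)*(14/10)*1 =7/5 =1.40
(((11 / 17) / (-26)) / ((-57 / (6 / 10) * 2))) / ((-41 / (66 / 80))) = -363 / 137727200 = -0.00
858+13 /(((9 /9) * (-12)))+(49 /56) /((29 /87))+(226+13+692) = 1790.54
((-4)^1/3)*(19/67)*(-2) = 152/201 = 0.76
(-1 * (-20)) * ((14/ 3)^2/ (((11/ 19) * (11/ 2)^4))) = 1191680/ 1449459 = 0.82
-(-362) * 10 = 3620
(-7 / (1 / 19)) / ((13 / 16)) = -2128 / 13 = -163.69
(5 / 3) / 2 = 0.83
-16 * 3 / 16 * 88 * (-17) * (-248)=-1113024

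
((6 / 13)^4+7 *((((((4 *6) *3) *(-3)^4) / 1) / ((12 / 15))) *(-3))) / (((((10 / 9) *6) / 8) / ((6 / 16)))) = -19675809873 / 285610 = -68890.48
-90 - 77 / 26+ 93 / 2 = -604 / 13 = -46.46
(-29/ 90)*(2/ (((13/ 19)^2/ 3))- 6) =-1856/ 845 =-2.20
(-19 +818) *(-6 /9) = -1598 /3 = -532.67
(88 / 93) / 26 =44 / 1209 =0.04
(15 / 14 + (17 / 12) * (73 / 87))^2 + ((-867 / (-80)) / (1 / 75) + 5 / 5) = 21867992399 / 26703432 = 818.92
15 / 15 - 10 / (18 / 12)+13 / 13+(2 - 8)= -32 / 3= -10.67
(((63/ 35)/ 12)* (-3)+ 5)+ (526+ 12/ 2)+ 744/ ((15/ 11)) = 21643/ 20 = 1082.15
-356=-356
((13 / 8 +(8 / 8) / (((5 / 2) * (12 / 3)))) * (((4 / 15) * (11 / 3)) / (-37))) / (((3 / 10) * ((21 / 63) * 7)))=-253 / 3885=-0.07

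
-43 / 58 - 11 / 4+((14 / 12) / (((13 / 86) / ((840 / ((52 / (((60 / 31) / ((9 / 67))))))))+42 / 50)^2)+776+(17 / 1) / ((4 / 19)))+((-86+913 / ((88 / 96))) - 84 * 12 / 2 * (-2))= 22187960937457256999 / 8001689521024974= 2772.91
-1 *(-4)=4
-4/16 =-1/4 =-0.25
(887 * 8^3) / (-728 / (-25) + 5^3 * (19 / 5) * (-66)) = -5676800 / 391511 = -14.50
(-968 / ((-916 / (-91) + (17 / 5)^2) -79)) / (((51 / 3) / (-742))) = -74274200 / 100861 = -736.40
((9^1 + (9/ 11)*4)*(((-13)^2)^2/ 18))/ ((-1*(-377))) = 32955/ 638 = 51.65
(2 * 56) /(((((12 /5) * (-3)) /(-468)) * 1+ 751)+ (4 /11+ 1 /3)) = 0.15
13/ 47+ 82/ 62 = 1.60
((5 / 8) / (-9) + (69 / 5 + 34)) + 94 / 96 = 35071 / 720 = 48.71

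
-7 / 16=-0.44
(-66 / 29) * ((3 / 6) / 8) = -33 / 232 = -0.14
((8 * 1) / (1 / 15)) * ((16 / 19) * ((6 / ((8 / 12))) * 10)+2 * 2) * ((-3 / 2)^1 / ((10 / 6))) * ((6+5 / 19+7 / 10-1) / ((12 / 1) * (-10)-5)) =92751912 / 225625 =411.09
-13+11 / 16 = -197 / 16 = -12.31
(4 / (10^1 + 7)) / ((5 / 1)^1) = 0.05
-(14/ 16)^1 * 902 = -3157/ 4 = -789.25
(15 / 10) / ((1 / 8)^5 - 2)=-16384 / 21845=-0.75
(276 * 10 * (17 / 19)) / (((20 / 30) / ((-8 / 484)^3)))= -563040 / 33659659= -0.02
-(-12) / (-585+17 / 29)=-87 / 4237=-0.02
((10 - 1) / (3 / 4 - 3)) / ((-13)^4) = -4 / 28561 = -0.00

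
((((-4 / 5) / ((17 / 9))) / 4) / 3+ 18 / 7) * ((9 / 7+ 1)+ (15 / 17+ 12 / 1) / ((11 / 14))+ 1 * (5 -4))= 38876367 / 778855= 49.91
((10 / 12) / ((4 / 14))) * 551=19285 / 12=1607.08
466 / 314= 233 / 157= 1.48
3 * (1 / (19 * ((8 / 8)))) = 3 / 19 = 0.16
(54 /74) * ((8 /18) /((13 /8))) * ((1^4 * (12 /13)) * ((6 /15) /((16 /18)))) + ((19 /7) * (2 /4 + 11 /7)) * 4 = 34581038 /1531985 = 22.57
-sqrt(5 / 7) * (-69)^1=69 * sqrt(35) / 7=58.32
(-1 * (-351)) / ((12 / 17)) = 1989 / 4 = 497.25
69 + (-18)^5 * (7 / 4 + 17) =-35429331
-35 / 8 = -4.38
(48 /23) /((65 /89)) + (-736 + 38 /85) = -18621454 /25415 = -732.70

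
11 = 11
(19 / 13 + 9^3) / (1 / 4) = 37984 / 13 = 2921.85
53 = 53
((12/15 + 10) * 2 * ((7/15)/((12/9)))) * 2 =378/25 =15.12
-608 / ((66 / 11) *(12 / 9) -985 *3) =608 / 2947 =0.21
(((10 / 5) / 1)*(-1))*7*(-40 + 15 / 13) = 7070 / 13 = 543.85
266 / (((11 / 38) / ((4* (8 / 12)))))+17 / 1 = 81425 / 33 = 2467.42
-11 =-11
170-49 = 121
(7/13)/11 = 7/143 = 0.05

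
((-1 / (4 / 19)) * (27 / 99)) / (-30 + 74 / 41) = 2337 / 50864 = 0.05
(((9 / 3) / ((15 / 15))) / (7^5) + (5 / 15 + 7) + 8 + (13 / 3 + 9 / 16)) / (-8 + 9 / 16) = -16319741 / 6000099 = -2.72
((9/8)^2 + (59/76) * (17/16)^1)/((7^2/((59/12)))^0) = 1271/608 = 2.09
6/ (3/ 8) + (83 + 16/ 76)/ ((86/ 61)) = 75.02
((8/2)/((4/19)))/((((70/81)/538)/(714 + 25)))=305939349/35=8741124.26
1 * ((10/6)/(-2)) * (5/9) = -25/54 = -0.46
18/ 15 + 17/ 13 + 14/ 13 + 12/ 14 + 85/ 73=186208/ 33215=5.61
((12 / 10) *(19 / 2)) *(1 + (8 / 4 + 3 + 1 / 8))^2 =136857 / 320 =427.68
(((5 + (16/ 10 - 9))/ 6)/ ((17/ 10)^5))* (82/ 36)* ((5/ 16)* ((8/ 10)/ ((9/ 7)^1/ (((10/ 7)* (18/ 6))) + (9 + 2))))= -2050000/ 1443994569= -0.00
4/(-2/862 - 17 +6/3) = -862/3233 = -0.27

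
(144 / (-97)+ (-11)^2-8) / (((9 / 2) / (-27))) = -64902 / 97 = -669.09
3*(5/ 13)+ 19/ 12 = 427/ 156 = 2.74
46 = 46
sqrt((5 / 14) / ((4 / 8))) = sqrt(35) / 7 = 0.85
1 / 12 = 0.08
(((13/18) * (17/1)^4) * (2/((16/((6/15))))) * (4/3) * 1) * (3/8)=1085773/720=1508.02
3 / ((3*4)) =1 / 4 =0.25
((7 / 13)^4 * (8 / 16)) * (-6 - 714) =-864360 / 28561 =-30.26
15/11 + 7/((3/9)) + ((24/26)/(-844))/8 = 5398191/241384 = 22.36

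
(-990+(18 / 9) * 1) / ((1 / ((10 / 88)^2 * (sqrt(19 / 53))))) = -6175 * sqrt(1007) / 25652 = -7.64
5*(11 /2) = 55 /2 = 27.50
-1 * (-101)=101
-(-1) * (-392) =-392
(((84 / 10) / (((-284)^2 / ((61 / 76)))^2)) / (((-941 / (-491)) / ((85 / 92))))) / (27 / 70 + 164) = 22828502445 / 9357937004369112436736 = 0.00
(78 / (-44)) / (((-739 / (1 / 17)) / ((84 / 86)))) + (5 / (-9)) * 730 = -21689383979 / 53480691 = -405.56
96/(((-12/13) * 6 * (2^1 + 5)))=-52/21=-2.48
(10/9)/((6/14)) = 70/27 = 2.59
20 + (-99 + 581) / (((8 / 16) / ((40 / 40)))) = 984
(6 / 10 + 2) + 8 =53 / 5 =10.60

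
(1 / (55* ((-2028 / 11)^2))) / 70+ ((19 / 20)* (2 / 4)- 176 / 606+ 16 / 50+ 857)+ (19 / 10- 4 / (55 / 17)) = 1372430704696169 / 1599256058400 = 858.17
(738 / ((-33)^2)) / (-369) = -2 / 1089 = -0.00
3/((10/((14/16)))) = 21/80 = 0.26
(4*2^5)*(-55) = -7040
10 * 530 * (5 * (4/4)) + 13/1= 26513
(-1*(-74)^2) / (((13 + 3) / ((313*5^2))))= -10712425 / 4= -2678106.25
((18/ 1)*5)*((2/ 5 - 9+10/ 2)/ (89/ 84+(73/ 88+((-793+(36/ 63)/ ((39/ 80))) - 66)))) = 7783776/ 20563073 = 0.38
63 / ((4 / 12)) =189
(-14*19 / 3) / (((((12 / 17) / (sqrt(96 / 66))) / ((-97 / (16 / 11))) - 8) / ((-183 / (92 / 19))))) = -658674777431 / 1572473200 +108937887*sqrt(11) / 786236600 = -418.42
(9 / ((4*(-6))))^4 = 81 / 4096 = 0.02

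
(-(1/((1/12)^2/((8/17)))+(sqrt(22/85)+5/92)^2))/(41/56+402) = -0.17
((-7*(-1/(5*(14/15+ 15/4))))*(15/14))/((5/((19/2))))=171/281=0.61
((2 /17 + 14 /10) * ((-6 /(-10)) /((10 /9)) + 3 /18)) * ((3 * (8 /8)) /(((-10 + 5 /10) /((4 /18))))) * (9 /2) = -13674 /40375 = -0.34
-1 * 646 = -646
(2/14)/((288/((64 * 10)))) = 20/63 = 0.32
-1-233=-234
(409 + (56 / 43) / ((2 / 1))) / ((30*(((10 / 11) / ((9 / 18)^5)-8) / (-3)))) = -38753 / 19952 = -1.94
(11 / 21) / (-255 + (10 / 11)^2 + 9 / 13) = -17303 / 8373246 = -0.00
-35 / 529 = -0.07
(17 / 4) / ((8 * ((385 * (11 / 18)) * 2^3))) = 153 / 542080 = 0.00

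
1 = 1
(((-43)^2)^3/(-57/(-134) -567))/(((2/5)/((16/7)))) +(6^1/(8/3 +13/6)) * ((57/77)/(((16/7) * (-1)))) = -43234077855440951/678126372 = -63755193.19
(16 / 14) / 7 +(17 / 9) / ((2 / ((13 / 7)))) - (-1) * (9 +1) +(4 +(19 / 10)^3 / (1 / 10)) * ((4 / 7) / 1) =1177409 / 22050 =53.40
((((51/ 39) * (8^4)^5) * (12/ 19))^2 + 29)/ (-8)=-55317152272585058966764834620626821644077/ 488072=-113338098216216170906679400000000000.00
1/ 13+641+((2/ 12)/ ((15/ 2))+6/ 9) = 375433/ 585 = 641.77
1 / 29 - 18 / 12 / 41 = -5 / 2378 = -0.00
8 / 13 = 0.62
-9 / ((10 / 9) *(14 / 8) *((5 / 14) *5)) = -324 / 125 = -2.59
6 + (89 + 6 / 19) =95.32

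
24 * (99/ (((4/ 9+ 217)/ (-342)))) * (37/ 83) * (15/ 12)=-17802180/ 8549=-2082.37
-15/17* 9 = -135/17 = -7.94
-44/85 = -0.52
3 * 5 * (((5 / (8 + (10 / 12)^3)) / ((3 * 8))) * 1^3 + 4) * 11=1230405 / 1853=664.01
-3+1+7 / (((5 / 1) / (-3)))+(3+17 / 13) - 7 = -578 / 65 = -8.89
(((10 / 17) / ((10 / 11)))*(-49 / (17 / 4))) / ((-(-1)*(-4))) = 539 / 289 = 1.87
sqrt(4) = 2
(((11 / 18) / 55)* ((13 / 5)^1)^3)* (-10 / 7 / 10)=-0.03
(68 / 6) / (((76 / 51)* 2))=289 / 76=3.80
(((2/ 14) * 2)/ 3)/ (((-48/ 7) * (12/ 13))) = -13/ 864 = -0.02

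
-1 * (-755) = 755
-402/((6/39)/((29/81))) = -25259/27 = -935.52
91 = 91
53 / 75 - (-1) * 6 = 503 / 75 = 6.71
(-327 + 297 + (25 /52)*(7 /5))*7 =-205.29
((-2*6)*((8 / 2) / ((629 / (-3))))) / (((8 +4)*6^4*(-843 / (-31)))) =31 / 57266676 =0.00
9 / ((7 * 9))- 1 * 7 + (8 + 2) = 22 / 7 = 3.14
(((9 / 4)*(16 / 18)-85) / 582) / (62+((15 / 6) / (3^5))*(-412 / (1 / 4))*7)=6723 / 2672156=0.00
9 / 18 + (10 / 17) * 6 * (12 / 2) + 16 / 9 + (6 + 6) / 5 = 39557 / 1530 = 25.85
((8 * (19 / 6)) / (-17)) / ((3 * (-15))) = 76 / 2295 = 0.03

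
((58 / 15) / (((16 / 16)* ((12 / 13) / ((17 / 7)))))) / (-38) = -6409 / 23940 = -0.27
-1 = -1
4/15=0.27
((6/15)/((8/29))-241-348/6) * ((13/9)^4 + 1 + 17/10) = -2753866907/1312200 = -2098.66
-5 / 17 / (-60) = 1 / 204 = 0.00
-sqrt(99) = -3*sqrt(11) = -9.95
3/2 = 1.50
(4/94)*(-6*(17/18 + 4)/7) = -178/987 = -0.18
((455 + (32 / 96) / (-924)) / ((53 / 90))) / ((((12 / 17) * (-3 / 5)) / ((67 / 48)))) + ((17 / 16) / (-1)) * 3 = -35959306321 / 14103936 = -2549.59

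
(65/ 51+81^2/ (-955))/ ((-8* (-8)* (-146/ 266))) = 4530911/ 28443720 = 0.16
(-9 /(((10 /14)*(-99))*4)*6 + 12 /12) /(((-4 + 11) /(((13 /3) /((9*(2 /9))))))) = 1703 /4620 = 0.37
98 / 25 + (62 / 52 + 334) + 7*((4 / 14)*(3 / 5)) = 221203 / 650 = 340.31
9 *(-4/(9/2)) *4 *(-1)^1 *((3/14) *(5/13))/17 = 240/1547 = 0.16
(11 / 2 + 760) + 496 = 1261.50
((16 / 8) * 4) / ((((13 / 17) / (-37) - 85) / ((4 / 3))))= -10064 / 80217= -0.13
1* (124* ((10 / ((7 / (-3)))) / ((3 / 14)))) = -2480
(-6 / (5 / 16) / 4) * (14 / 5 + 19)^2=-285144 / 125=-2281.15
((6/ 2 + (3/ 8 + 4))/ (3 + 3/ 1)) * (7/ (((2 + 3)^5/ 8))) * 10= 413/ 1875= 0.22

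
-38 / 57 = -2 / 3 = -0.67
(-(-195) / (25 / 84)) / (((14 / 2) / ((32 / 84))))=1248 / 35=35.66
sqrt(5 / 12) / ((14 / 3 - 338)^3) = -9 * sqrt(15) / 2000000000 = -0.00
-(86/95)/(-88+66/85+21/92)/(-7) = -3128/2104193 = -0.00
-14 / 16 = -7 / 8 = -0.88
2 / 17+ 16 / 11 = 1.57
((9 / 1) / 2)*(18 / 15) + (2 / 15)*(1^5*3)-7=-6 / 5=-1.20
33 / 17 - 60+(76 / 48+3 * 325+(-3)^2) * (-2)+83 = -198515 / 102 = -1946.23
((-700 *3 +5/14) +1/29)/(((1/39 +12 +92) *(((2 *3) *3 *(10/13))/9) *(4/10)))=-432187587/13177136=-32.80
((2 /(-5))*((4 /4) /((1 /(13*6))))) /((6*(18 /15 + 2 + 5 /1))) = -26 /41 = -0.63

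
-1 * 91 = -91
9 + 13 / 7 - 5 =5.86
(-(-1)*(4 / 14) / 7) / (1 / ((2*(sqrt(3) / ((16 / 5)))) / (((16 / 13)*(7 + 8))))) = 13*sqrt(3) / 9408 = 0.00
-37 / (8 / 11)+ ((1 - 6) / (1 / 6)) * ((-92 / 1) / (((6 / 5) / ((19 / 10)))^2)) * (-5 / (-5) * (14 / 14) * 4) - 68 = 661387 / 24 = 27557.79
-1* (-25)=25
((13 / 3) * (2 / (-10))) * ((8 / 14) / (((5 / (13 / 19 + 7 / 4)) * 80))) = -481 / 159600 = -0.00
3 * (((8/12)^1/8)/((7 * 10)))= 1/280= 0.00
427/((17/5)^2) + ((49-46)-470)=-124288/289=-430.06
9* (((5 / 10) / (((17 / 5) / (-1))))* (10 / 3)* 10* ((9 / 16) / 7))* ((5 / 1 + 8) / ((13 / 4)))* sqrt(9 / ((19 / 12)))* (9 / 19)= -91125* sqrt(57) / 42959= -16.01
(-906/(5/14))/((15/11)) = -46508/25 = -1860.32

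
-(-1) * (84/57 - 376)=-7116/19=-374.53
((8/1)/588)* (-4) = -8/147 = -0.05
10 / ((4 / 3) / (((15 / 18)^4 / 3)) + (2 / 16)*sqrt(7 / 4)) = 8294400000 / 6876972761 - 62500000*sqrt(7) / 6876972761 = 1.18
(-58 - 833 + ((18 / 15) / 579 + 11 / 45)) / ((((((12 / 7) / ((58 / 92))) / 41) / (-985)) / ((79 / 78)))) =501037888424353 / 37394136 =13398835.81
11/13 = 0.85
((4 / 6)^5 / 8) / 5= 4 / 1215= 0.00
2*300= 600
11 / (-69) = -11 / 69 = -0.16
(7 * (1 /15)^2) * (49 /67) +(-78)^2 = 91716643 /15075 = 6084.02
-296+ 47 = -249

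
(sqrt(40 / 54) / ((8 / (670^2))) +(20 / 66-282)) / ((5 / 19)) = 182446.56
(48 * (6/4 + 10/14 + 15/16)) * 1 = 1059/7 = 151.29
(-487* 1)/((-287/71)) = 120.48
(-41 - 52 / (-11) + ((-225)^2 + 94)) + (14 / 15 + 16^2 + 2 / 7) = 58835638 / 1155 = 50939.95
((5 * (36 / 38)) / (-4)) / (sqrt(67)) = -45 * sqrt(67) / 2546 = -0.14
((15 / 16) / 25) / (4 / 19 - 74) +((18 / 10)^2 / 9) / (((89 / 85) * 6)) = 0.06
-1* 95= -95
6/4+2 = 7/2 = 3.50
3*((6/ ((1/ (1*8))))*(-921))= -132624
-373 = -373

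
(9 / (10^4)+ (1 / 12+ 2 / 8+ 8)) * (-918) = -38254131 / 5000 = -7650.83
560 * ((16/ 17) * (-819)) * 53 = -388926720/ 17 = -22878042.35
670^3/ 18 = 150381500/ 9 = 16709055.56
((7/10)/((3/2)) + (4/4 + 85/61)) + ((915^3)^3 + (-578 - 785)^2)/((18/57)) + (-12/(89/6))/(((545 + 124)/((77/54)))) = 77558502592698187543870174216887947/54480015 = 1423613825963487483325219000.00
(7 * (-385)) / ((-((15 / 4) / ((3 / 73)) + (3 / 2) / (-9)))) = 32340 / 1093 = 29.59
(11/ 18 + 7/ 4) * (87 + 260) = 29495/ 36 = 819.31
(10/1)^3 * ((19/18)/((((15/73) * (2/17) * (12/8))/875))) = 2063162500/81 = 25471141.98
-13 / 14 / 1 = -13 / 14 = -0.93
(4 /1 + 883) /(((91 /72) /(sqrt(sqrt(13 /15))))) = 21288*13^(1 /4)*15^(3 /4) /455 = 677.14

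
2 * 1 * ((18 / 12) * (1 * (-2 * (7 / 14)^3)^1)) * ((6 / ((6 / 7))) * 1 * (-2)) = 21 / 2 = 10.50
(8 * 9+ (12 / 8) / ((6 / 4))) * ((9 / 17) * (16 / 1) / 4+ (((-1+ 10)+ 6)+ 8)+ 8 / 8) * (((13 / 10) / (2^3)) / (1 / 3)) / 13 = 24309 / 340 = 71.50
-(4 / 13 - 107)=1387 / 13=106.69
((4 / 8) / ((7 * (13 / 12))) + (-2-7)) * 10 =-8130 / 91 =-89.34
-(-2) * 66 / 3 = 44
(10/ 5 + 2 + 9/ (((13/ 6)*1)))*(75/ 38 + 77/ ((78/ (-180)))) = -1432.78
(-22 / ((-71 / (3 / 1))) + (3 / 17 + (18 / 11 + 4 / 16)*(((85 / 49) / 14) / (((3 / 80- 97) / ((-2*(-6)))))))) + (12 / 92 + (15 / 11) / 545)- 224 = -19730485893077929 / 88560936560789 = -222.79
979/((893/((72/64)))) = 8811/7144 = 1.23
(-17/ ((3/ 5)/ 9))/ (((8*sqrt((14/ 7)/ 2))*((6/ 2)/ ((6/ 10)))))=-51/ 8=-6.38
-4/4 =-1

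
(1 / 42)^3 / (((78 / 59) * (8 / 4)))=59 / 11557728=0.00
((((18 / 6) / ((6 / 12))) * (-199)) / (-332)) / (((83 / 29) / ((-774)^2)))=752780.00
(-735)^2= 540225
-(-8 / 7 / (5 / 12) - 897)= 899.74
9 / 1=9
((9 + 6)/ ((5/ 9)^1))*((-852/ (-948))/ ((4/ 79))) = 1917/ 4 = 479.25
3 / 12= 1 / 4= 0.25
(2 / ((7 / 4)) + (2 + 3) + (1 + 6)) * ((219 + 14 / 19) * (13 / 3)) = 4993300 / 399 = 12514.54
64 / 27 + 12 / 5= 644 / 135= 4.77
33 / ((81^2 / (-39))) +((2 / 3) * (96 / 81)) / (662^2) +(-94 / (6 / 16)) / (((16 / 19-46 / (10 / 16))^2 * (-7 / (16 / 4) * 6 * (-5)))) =-2030723808331 / 10305142880256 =-0.20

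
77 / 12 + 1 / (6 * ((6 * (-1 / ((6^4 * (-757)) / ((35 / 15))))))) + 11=982535 / 84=11696.85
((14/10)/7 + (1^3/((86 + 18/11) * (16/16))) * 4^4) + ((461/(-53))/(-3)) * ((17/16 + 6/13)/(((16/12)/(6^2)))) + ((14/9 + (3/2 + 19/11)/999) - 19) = 15325581798601/145976996880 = 104.99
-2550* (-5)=12750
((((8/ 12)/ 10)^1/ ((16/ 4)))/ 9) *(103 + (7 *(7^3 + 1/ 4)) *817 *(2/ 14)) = 374051/ 720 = 519.52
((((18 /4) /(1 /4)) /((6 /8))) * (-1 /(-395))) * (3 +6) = 216 /395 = 0.55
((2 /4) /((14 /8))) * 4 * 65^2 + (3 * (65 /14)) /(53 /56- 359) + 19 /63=6099846029 /1263213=4828.83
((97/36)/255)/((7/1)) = 97/64260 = 0.00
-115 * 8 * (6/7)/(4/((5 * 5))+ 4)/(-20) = 1725/182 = 9.48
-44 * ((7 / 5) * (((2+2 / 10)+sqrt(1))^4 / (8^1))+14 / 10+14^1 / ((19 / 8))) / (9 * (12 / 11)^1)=-184241981 / 1603125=-114.93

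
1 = 1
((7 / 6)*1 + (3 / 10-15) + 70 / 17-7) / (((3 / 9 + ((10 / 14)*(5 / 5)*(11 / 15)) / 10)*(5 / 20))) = -234416 / 1377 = -170.24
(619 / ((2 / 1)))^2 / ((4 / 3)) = 1149483 / 16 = 71842.69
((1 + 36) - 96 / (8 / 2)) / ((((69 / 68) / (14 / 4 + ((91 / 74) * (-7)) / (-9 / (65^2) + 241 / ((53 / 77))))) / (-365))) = -542168217111885 / 33360411824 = -16251.84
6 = 6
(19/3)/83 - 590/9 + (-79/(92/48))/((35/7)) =-6333151/85905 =-73.72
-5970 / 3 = -1990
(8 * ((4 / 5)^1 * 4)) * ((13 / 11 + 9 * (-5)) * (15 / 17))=-185088 / 187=-989.78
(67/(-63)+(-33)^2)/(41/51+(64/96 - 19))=-3910/63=-62.06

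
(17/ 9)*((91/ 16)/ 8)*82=110.12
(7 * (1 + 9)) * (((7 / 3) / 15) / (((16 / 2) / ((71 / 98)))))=71 / 72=0.99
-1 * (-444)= 444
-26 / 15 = -1.73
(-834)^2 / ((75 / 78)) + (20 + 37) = 18085881 / 25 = 723435.24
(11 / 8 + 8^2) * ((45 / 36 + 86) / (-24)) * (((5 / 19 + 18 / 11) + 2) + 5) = -28291685 / 13376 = -2115.11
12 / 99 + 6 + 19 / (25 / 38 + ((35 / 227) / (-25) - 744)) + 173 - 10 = 16263929771 / 96181833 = 169.10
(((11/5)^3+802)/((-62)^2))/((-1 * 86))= -101581/41323000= -0.00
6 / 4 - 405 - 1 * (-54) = -699 / 2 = -349.50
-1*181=-181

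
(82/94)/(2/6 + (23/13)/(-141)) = 533/196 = 2.72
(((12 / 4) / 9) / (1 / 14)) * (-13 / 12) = -91 / 18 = -5.06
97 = 97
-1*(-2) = 2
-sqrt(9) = -3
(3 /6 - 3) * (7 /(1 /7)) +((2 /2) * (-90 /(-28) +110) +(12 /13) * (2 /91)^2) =-999587 /107653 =-9.29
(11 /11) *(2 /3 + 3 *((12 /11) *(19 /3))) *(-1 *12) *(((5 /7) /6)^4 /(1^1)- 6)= 6590351503 /4278582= 1540.31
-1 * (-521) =521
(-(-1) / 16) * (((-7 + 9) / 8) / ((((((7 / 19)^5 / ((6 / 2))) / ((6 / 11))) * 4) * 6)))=7428297 / 47328512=0.16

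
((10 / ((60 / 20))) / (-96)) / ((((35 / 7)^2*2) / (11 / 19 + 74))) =-1417 / 27360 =-0.05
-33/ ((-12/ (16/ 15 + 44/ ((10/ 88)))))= 16016/ 15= 1067.73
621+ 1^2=622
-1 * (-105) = 105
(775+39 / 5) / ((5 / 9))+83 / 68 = 2397443 / 1700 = 1410.26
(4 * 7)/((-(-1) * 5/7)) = 196/5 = 39.20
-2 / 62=-1 / 31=-0.03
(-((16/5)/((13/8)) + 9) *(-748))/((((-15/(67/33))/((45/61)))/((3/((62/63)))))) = -9902466/3965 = -2497.47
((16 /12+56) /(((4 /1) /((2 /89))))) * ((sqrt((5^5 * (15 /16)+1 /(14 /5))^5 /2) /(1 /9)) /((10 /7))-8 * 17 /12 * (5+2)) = -20468 /801+2778460494405 * sqrt(4594310) /8931328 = 666804187.33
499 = 499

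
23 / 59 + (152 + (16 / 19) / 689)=117702125 / 772369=152.39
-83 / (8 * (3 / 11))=-913 / 24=-38.04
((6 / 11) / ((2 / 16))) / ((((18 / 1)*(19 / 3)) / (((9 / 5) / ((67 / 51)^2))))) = 187272 / 4691005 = 0.04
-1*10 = -10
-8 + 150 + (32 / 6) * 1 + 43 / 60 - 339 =-3819 / 20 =-190.95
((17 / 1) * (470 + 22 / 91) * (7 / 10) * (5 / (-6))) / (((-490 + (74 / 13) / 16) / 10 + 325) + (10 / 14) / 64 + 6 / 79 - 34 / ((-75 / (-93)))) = -53638345600 / 2691132411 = -19.93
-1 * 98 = -98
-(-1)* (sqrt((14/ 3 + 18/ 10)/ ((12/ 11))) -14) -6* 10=-74 + sqrt(5335)/ 30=-71.57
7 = 7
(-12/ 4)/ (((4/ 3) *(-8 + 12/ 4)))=9/ 20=0.45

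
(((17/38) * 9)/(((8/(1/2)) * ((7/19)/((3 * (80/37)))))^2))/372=218025/16636088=0.01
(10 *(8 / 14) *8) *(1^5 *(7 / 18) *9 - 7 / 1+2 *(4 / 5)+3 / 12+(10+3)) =3632 / 7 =518.86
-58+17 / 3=-52.33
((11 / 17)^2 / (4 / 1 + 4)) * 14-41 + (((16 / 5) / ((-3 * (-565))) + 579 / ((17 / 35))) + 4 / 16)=2821671124 / 2449275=1152.04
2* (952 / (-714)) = -8 / 3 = -2.67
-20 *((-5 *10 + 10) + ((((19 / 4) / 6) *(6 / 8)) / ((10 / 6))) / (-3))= 6419 / 8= 802.38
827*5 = 4135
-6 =-6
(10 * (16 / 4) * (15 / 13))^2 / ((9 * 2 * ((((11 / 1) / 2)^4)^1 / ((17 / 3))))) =5440000 / 7422987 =0.73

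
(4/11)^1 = 4/11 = 0.36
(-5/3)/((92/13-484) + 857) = -65/14823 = -0.00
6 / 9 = 2 / 3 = 0.67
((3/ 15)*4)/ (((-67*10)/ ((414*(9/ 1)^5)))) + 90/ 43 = -2102229846/ 72025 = -29187.50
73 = 73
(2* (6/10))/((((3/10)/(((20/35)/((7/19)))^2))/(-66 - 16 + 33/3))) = -1640384/2401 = -683.21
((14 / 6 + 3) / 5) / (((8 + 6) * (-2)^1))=-4 / 105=-0.04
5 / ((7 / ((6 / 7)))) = 30 / 49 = 0.61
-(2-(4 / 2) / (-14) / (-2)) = -27 / 14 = -1.93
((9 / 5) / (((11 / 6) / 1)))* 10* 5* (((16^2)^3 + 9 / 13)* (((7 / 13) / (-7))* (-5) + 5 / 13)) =1177760611800 / 1859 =633545245.72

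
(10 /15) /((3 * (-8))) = -1 /36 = -0.03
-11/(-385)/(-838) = -1/29330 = -0.00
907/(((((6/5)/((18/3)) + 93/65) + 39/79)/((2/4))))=4657445/21818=213.47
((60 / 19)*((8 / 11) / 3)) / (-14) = -80 / 1463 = -0.05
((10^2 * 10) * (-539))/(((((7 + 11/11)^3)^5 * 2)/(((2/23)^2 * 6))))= -202125/581641651093504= -0.00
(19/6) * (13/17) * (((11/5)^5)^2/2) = 6406543876447/1992187500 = 3215.83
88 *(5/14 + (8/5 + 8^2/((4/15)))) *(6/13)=4471368/455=9827.18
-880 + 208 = -672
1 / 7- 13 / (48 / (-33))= 1017 / 112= 9.08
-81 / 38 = -2.13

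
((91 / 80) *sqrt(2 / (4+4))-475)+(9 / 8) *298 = -139.18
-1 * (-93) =93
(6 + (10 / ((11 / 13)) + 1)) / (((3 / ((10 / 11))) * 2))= 2.85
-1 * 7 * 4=-28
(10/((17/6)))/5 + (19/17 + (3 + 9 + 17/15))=3814/255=14.96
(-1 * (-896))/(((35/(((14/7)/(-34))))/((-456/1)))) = 58368/85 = 686.68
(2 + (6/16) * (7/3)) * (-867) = -2492.62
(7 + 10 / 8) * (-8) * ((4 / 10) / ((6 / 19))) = -418 / 5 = -83.60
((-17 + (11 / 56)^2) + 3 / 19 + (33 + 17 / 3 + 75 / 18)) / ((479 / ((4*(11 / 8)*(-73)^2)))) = 272747231339 / 171244416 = 1592.74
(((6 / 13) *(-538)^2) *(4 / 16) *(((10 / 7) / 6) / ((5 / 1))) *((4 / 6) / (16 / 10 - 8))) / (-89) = 361805 / 194376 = 1.86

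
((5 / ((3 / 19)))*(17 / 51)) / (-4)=-95 / 36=-2.64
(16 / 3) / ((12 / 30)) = 40 / 3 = 13.33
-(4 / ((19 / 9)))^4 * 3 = -5038848 / 130321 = -38.66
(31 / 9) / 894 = 31 / 8046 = 0.00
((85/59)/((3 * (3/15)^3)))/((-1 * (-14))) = 10625/2478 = 4.29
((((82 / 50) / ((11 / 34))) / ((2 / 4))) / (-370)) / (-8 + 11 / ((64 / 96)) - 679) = 0.00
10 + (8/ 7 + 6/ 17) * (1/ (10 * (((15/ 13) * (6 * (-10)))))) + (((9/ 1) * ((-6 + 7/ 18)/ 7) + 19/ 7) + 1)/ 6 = 1260367/ 133875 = 9.41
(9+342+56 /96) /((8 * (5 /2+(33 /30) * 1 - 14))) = -21095 /4992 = -4.23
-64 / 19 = -3.37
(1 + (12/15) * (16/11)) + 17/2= 1173/110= 10.66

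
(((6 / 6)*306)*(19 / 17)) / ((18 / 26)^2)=6422 / 9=713.56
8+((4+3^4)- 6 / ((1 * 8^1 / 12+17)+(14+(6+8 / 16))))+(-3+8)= 22406 / 229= 97.84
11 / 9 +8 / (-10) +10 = 10.42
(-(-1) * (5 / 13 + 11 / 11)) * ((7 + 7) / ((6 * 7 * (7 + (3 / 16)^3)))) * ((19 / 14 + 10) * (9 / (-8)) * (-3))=6594048 / 2611609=2.52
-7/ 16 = -0.44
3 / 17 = 0.18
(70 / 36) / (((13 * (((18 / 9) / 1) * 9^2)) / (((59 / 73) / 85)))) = 413 / 47043828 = 0.00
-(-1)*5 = 5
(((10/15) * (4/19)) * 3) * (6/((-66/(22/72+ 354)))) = -25510/1881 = -13.56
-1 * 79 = -79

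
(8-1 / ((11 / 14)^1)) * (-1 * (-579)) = 42846 / 11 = 3895.09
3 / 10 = 0.30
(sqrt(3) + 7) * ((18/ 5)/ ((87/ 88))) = 528 * sqrt(3)/ 145 + 3696/ 145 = 31.80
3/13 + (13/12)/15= 709/2340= 0.30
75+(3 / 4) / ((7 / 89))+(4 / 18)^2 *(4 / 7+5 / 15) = 575485 / 6804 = 84.58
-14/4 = -7/2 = -3.50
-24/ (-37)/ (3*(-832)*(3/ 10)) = -5/ 5772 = -0.00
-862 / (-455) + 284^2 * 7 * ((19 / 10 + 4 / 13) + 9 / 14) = 732276686 / 455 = 1609399.31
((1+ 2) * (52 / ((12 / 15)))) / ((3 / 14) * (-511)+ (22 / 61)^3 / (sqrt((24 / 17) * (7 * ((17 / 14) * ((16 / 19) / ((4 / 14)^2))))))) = -1.78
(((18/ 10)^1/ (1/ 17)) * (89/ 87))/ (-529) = -4539/ 76705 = -0.06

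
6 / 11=0.55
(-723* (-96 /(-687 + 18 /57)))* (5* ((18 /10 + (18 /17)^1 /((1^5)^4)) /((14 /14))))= -106818912 /73933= -1444.81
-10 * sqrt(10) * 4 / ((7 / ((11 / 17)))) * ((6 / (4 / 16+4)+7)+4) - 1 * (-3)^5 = 243 - 92840 * sqrt(10) / 2023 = 97.88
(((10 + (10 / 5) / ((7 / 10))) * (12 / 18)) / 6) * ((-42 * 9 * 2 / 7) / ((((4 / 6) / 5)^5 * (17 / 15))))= -1537734375 / 476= -3230534.40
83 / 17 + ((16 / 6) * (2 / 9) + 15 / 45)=2666 / 459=5.81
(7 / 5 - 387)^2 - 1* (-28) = 148715.36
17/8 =2.12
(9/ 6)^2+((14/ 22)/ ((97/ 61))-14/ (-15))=229417/ 64020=3.58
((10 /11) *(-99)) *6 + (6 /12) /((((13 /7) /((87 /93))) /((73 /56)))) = -539.67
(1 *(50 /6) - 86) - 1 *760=-2513 /3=-837.67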